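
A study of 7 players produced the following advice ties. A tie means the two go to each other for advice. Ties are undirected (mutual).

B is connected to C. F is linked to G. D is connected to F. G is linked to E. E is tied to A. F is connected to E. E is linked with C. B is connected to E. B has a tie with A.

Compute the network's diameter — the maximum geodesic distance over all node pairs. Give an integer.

3

Eccentricity of each node (its greatest distance to any other): A:3, B:3, C:3, D:3, E:2, F:2, G:2.
The maximum eccentricity is 3, realized for instance by the pair D–B via D – F – E – B. So the diameter is 3.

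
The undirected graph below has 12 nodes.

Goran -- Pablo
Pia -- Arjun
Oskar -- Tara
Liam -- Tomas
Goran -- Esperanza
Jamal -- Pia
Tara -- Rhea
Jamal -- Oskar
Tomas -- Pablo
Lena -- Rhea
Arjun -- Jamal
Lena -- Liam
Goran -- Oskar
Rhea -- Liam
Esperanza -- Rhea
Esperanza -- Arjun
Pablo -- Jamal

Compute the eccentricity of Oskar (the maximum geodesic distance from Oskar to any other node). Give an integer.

Distances from Oskar: Arjun:2, Esperanza:2, Goran:1, Jamal:1, Lena:3, Liam:3, Pablo:2, Pia:2, Rhea:2, Tara:1, Tomas:3.
The largest is 3 (to Tomas, Lena, and Liam), so the eccentricity of Oskar is 3.

3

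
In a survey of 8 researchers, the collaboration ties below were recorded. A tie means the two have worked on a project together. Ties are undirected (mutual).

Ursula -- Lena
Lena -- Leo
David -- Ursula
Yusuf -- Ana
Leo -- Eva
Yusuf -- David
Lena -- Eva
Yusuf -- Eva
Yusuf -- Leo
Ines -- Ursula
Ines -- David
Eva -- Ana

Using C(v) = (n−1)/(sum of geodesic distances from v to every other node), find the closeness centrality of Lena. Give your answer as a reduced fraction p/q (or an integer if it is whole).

Distances from Lena: Ana:2, David:2, Eva:1, Ines:2, Leo:1, Ursula:1, Yusuf:2. Sum = 11.
n = 8, so closeness = 7/11.

7/11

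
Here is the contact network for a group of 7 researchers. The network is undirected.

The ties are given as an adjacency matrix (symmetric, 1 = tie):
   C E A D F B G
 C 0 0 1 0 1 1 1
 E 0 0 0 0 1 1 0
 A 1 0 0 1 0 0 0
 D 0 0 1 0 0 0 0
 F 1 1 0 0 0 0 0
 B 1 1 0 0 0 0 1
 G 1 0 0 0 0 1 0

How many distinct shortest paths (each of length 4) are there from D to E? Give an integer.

The shortest distance is 4. The length-4 paths are: D–A–C–F–E; D–A–C–B–E.
That gives 2 distinct shortest paths.

2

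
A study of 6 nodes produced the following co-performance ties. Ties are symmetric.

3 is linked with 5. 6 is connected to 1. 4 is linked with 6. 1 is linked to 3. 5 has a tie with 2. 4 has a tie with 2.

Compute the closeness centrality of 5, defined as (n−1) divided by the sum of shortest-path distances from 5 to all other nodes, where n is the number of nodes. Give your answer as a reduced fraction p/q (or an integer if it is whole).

5/9

Distances from 5: 1:2, 2:1, 3:1, 4:2, 6:3. Sum = 9.
n = 6, so closeness = 5/9.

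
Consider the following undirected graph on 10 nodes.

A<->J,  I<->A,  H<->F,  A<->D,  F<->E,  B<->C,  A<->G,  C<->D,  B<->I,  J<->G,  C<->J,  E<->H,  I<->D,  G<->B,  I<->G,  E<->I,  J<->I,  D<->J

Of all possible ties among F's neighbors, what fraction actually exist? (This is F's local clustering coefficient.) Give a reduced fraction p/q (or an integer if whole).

1

F's neighbors: E and H (k = 2).
Possible neighbor pairs: C(2,2) = 1. Edges among them: E–H → e = 1.
Clustering(F) = 1/1.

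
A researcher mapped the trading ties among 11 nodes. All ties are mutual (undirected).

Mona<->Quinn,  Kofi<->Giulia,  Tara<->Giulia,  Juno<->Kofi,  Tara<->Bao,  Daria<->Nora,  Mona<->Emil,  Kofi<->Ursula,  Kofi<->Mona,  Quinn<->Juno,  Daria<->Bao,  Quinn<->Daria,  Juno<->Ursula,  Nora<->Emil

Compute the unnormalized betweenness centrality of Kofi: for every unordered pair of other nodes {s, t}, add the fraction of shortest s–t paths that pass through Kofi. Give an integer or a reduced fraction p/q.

13

Pairs whose geodesics pass through Kofi — Mona–Juno: 1/2; Mona–Ursula: 1; Mona–Giulia: 1; Mona–Tara: 1; Quinn–Giulia: 2/2; Juno–Giulia: 1; Juno–Tara: 1; Juno–Emil: 1/2; Ursula–Giulia: 1; Ursula–Tara: 1; Ursula–Bao: 1/2; Ursula–Nora: 1/2; Ursula–Emil: 1; Giulia–Nora: 1/2 … (+2 more pairs).
All other pairs contribute 0.
Summing the contributions gives betweenness(Kofi) = 13.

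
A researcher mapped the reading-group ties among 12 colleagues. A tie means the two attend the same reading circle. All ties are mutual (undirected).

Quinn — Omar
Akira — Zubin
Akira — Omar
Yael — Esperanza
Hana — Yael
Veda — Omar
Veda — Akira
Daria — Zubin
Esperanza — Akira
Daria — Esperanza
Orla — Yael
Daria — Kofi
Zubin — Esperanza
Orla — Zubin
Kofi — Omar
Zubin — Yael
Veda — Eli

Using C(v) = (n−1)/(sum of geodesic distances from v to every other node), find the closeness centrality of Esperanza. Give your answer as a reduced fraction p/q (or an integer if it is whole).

Distances from Esperanza: Akira:1, Daria:1, Eli:3, Hana:2, Kofi:2, Omar:2, Orla:2, Quinn:3, Veda:2, Yael:1, Zubin:1. Sum = 20.
n = 12, so closeness = 11/20.

11/20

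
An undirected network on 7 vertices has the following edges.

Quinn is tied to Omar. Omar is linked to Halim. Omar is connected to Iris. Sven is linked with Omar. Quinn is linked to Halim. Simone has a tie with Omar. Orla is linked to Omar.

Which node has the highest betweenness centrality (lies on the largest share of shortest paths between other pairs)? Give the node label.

Unnormalized betweenness of each node: Halim:0, Iris:0, Omar:14, Orla:0, Quinn:0, Simone:0, Sven:0.
Omar has the largest value, 14, making it the main broker — the node through which the most shortest paths run.

Omar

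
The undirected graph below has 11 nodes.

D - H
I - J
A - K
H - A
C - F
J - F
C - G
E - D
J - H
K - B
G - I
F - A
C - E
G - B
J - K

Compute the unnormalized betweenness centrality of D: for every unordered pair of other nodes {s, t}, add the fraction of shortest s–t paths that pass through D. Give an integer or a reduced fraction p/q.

Pairs whose geodesics pass through D — J–E: 1/2; H–E: 1; H–C: 1/3; E–A: 1/2; E–K: 2/5.
All other pairs contribute 0.
Summing the contributions gives betweenness(D) = 41/15.

41/15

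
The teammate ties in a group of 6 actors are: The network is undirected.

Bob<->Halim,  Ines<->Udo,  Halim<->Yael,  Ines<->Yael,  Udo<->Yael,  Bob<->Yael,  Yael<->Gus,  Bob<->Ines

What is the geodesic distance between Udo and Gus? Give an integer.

One shortest route is Udo – Yael – Gus, which uses 2 edges, and Udo and Gus are not directly tied, so nothing shorter exists. So d(Udo,Gus) = 2.

2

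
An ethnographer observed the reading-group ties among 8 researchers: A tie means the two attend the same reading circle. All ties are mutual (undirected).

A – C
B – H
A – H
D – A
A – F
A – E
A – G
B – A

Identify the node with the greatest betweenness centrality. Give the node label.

Unnormalized betweenness of each node: A:20, B:0, C:0, D:0, E:0, F:0, G:0, H:0.
A has the largest value, 20, making it the main broker — the node through which the most shortest paths run.

A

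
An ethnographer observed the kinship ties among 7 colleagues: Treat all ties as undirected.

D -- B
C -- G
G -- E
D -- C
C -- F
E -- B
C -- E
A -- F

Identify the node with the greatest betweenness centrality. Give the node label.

Unnormalized betweenness of each node: A:0, B:1/2, C:19/2, D:3/2, E:5/2, F:5, G:0.
C has the largest value, 19/2, making it the main broker — the node through which the most shortest paths run.

C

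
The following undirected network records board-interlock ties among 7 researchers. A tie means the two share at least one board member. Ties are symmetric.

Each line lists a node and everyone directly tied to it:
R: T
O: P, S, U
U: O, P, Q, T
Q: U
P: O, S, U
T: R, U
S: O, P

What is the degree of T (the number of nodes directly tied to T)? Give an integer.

2

T is directly tied to R and U. That is 2 neighbors, so the degree of T is 2.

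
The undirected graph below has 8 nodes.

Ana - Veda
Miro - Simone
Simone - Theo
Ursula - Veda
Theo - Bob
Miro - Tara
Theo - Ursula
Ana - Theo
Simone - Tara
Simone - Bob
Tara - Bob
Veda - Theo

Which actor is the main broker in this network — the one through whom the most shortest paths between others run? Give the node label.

Unnormalized betweenness of each node: Ana:0, Bob:2, Miro:0, Simone:13/2, Tara:1/2, Theo:25/2, Ursula:0, Veda:1/2.
Theo has the largest value, 25/2, making it the main broker — the node through which the most shortest paths run.

Theo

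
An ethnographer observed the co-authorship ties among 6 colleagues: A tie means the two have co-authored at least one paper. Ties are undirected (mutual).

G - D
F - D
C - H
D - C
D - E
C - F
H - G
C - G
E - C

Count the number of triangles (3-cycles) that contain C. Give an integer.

4

C's neighbors: D, E, F, G, and H.
Neighbor pairs that are themselves tied: C–D–E; C–D–F; C–D–G; C–G–H. Each forms one triangle with C, for 4 in total.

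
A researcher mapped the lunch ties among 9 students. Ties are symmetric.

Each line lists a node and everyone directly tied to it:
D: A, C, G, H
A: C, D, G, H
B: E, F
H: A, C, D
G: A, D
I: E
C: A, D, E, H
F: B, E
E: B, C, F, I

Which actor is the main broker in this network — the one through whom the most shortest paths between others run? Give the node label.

Unnormalized betweenness of each node: A:3, B:0, C:16, D:3, E:17, F:0, G:0, H:0, I:0.
E has the largest value, 17, making it the main broker — the node through which the most shortest paths run.

E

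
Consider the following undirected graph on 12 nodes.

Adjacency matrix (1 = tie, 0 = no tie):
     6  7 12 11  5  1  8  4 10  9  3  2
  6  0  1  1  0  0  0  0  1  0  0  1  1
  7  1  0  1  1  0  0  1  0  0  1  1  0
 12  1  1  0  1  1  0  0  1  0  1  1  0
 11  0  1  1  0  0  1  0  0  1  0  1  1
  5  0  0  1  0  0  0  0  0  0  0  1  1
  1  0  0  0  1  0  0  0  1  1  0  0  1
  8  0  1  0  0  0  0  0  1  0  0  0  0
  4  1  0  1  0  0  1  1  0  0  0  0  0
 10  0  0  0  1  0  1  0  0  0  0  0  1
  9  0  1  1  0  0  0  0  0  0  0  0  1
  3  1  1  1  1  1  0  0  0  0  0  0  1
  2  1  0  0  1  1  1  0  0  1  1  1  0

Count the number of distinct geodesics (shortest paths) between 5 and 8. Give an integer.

The shortest distance is 3. The length-3 paths are: 5–12–7–8; 5–3–7–8; 5–12–4–8.
That gives 3 distinct shortest paths.

3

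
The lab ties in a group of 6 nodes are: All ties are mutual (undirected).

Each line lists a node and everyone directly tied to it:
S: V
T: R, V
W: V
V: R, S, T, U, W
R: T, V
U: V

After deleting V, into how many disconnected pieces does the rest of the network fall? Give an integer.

4

Without V, the remaining ties split the others into: {R, T}; {U}; {S}; {W}.
That's 4 separate components.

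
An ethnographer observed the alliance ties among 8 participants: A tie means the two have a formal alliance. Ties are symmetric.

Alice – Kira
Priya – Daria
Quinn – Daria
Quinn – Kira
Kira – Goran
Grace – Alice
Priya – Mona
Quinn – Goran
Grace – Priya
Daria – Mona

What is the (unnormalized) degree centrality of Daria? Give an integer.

Daria is directly tied to Mona, Priya, and Quinn. That is 3 neighbors, so the degree of Daria is 3.

3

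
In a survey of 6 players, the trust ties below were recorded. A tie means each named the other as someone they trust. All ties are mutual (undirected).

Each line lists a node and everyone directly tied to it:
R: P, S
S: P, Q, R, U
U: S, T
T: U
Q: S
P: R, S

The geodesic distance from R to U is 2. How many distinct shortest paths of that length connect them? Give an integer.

1

The shortest distance is 2, and the only length-2 path is R–S–U. So there is exactly 1 shortest path.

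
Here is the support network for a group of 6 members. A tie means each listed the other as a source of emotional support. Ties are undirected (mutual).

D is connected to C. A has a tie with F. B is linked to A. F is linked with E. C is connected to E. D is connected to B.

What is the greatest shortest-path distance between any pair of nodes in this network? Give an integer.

Eccentricity of each node (its greatest distance to any other): A:3, B:3, C:3, D:3, E:3, F:3.
The maximum eccentricity is 3, realized for instance by the pair B–E via B – D – C – E. So the diameter is 3.

3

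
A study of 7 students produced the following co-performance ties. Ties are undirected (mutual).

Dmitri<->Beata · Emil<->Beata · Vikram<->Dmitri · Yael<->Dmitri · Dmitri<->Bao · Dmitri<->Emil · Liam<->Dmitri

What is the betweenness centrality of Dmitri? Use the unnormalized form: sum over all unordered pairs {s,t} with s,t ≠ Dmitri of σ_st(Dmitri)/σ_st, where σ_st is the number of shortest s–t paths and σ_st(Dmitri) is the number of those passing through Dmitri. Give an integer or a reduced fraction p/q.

Pairs whose geodesics pass through Dmitri — Bao–Yael: 1; Bao–Emil: 1; Bao–Beata: 1; Bao–Vikram: 1; Bao–Liam: 1; Yael–Emil: 1; Yael–Beata: 1; Yael–Vikram: 1; Yael–Liam: 1; Emil–Vikram: 1; Emil–Liam: 1; Beata–Vikram: 1; Beata–Liam: 1; Vikram–Liam: 1.
All other pairs contribute 0.
Summing the contributions gives betweenness(Dmitri) = 14.

14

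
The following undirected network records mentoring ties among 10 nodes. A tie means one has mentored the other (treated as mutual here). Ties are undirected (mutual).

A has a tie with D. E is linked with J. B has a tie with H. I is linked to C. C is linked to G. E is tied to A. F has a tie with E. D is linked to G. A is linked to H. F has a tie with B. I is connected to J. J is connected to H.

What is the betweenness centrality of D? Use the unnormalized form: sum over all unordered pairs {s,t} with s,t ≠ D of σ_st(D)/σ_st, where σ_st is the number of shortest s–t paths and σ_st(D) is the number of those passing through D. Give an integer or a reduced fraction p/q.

Pairs whose geodesics pass through D — E–G: 1; F–G: 1; B–G: 1; H–G: 1; A–G: 1; A–C: 1.
All other pairs contribute 0.
Summing the contributions gives betweenness(D) = 6.

6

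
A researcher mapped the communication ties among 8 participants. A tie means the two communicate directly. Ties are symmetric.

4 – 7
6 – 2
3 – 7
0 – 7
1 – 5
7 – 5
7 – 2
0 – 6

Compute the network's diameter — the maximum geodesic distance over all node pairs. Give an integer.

4

Eccentricity of each node (its greatest distance to any other): 0:3, 1:4, 2:3, 3:3, 4:3, 5:3, 6:4, 7:2.
The maximum eccentricity is 4, realized for instance by the pair 6–1 via 6 – 0 – 7 – 5 – 1. So the diameter is 4.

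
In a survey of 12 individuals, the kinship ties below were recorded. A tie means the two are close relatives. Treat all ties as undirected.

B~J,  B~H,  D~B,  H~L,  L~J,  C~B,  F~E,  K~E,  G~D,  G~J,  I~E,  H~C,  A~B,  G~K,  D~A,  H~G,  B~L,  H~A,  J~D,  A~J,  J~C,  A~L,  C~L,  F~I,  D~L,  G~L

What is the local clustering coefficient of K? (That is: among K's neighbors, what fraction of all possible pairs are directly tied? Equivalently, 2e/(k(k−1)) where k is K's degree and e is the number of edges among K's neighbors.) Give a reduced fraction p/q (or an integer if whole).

0

K's neighbors: E and G (k = 2).
Possible neighbor pairs: C(2,2) = 1. Edges among them: none → e = 0.
Clustering(K) = 0/1.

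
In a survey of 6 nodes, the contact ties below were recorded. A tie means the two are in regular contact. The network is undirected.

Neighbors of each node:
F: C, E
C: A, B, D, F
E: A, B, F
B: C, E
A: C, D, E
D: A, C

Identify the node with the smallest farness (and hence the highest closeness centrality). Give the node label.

Farness (sum of distances to all others) for each node — A:7, B:8, C:6, D:8, E:7, F:8.
The smallest farness is 6, for C, so C has the highest closeness.

C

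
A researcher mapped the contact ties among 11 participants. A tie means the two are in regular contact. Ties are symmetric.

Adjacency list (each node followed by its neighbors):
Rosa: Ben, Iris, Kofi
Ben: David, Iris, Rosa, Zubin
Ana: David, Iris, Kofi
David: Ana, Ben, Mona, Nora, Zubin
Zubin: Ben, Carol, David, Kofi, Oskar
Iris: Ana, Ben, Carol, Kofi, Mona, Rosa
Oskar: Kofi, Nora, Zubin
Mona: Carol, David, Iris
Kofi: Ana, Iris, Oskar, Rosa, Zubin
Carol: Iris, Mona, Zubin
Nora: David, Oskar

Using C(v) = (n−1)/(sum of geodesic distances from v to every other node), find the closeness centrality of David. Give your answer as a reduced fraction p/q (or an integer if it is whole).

Distances from David: Ana:1, Ben:1, Carol:2, Iris:2, Kofi:2, Mona:1, Nora:1, Oskar:2, Rosa:2, Zubin:1. Sum = 15.
n = 11, so closeness = 10/15 = 2/3.

2/3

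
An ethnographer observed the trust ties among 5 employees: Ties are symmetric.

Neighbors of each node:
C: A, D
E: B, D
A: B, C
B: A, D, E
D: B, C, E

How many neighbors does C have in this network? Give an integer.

C is directly tied to A and D. That is 2 neighbors, so the degree of C is 2.

2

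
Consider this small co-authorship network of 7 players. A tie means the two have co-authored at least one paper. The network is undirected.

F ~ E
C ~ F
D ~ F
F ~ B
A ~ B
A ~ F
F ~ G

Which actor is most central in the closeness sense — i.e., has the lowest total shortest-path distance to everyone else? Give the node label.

F

Farness (sum of distances to all others) for each node — A:10, B:10, C:11, D:11, E:11, F:6, G:11.
The smallest farness is 6, for F, so F has the highest closeness.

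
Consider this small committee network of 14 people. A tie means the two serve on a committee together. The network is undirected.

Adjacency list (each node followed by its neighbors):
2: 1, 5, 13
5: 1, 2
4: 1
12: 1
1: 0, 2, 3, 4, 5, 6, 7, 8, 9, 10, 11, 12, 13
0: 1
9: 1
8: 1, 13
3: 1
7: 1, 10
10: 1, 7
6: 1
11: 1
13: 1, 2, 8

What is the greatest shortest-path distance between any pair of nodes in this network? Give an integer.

Eccentricity of each node (its greatest distance to any other): 0:2, 1:1, 2:2, 3:2, 4:2, 5:2, 6:2, 7:2, 8:2, 9:2, 10:2, 11:2, 12:2, 13:2.
The maximum eccentricity is 2, realized for instance by the pair 4–11 via 4 – 1 – 11. So the diameter is 2.

2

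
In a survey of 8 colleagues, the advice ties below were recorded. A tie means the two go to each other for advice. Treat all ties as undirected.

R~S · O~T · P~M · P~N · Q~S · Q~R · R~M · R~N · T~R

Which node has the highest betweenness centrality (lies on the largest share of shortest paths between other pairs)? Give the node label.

R

Unnormalized betweenness of each node: M:5/2, N:5/2, O:0, P:1/2, Q:0, R:33/2, S:0, T:6.
R has the largest value, 33/2, making it the main broker — the node through which the most shortest paths run.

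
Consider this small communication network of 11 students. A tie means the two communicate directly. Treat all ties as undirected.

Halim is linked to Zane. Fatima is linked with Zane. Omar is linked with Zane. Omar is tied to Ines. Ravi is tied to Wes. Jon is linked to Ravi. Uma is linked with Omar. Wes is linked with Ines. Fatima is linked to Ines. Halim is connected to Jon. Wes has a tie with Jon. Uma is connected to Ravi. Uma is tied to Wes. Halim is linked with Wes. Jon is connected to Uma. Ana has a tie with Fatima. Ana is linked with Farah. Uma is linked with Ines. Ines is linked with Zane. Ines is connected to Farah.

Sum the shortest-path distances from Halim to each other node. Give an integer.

19

Distances from Halim: Ana:3, Farah:3, Fatima:2, Ines:2, Jon:1, Omar:2, Ravi:2, Uma:2, Wes:1, Zane:1.
Sum = 3 + 3 + 2 + 2 + 1 + 2 + 2 + 2 + 1 + 1 = 19.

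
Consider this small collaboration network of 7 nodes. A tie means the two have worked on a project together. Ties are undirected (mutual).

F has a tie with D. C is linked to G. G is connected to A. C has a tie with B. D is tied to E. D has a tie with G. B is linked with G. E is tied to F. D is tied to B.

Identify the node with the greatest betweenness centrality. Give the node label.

Unnormalized betweenness of each node: A:0, B:3/2, C:0, D:8, E:0, F:0, G:13/2.
D has the largest value, 8, making it the main broker — the node through which the most shortest paths run.

D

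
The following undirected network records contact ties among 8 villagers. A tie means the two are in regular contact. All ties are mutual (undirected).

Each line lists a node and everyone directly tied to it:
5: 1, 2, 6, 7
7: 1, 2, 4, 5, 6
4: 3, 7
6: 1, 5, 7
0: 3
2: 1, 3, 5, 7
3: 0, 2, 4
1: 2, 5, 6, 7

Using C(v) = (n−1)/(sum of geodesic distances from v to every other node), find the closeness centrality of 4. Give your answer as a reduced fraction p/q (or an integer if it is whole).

Distances from 4: 0:2, 1:2, 2:2, 3:1, 5:2, 6:2, 7:1. Sum = 12.
n = 8, so closeness = 7/12.

7/12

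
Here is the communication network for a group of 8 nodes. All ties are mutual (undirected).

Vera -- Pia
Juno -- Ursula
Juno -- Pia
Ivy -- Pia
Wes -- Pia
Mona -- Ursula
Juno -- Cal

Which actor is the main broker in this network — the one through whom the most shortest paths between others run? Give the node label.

Unnormalized betweenness of each node: Cal:0, Ivy:0, Juno:14, Mona:0, Pia:15, Ursula:6, Vera:0, Wes:0.
Pia has the largest value, 15, making it the main broker — the node through which the most shortest paths run.

Pia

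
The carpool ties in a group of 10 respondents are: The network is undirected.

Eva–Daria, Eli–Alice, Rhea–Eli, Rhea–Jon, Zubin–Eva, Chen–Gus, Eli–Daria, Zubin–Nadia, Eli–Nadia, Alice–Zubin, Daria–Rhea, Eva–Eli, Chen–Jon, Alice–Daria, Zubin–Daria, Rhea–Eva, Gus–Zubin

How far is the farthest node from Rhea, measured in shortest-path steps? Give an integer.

Distances from Rhea: Alice:2, Chen:2, Daria:1, Eli:1, Eva:1, Gus:3, Jon:1, Nadia:2, Zubin:2.
The largest is 3 (to Gus), so the eccentricity of Rhea is 3.

3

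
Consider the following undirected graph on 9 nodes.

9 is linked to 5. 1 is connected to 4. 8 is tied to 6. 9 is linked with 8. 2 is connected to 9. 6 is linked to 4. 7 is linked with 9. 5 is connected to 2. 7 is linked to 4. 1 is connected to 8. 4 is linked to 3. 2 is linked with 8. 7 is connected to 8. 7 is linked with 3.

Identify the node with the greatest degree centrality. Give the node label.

8

Degrees — 1:2, 2:3, 3:2, 4:4, 5:2, 6:2, 7:4, 8:5, 9:4.
The maximum is 5, attained only by 8.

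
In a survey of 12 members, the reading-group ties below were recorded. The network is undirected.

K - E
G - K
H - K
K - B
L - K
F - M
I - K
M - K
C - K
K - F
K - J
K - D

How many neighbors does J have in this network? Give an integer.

J is directly tied to K. That is 1 neighbor, so the degree of J is 1.

1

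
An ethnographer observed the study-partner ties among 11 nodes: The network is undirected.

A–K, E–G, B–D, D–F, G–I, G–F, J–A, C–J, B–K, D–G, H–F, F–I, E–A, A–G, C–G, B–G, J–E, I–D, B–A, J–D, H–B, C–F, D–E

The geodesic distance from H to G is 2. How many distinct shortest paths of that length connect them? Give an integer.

2

The shortest distance is 2. The length-2 paths are: H–F–G; H–B–G.
That gives 2 distinct shortest paths.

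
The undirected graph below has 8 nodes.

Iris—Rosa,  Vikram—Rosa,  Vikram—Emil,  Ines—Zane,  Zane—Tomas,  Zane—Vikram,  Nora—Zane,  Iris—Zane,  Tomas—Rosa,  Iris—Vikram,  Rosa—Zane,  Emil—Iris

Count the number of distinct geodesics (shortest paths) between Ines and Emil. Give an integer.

The shortest distance is 3. The length-3 paths are: Ines–Zane–Vikram–Emil; Ines–Zane–Iris–Emil.
That gives 2 distinct shortest paths.

2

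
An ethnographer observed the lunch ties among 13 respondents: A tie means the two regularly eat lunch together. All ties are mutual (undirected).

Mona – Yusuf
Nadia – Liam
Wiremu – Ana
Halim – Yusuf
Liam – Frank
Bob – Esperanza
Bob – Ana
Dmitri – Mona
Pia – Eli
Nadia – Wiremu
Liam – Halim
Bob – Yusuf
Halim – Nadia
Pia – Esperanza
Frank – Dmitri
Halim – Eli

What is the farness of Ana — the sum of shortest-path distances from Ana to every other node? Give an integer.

32

Distances from Ana: Bob:1, Dmitri:4, Eli:4, Esperanza:2, Frank:4, Halim:3, Liam:3, Mona:3, Nadia:2, Pia:3, Wiremu:1, Yusuf:2.
Sum = 1 + 4 + 4 + 2 + 4 + 3 + 3 + 3 + 2 + 3 + 1 + 2 = 32.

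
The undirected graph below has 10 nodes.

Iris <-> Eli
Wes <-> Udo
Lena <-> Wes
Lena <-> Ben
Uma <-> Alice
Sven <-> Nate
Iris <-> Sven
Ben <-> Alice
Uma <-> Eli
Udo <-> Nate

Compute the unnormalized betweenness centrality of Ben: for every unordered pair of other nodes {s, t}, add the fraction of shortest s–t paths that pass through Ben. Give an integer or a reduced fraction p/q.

8

Pairs whose geodesics pass through Ben — Nate–Alice: 1/2; Udo–Alice: 1; Udo–Uma: 1/2; Wes–Alice: 1; Wes–Uma: 1; Wes–Eli: 1/2; Lena–Alice: 1; Lena–Uma: 1; Lena–Eli: 1; Lena–Iris: 1/2.
All other pairs contribute 0.
Summing the contributions gives betweenness(Ben) = 8.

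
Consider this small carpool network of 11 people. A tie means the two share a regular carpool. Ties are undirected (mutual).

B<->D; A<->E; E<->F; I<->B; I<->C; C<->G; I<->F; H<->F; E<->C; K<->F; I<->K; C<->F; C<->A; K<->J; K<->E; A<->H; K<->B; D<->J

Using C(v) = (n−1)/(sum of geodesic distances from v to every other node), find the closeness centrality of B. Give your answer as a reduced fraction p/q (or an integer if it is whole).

1/2

Distances from B: A:3, C:2, D:1, E:2, F:2, G:3, H:3, I:1, J:2, K:1. Sum = 20.
n = 11, so closeness = 10/20 = 1/2.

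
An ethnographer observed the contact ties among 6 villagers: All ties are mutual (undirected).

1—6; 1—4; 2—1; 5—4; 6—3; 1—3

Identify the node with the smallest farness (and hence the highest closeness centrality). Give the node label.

1

Farness (sum of distances to all others) for each node — 1:6, 2:10, 3:9, 4:8, 5:12, 6:9.
The smallest farness is 6, for 1, so 1 has the highest closeness.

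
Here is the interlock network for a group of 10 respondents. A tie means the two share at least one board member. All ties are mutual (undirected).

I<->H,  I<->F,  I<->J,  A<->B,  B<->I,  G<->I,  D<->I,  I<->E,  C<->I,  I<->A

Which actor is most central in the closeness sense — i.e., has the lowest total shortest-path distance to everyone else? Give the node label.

I

Farness (sum of distances to all others) for each node — A:16, B:16, C:17, D:17, E:17, F:17, G:17, H:17, I:9, J:17.
The smallest farness is 9, for I, so I has the highest closeness.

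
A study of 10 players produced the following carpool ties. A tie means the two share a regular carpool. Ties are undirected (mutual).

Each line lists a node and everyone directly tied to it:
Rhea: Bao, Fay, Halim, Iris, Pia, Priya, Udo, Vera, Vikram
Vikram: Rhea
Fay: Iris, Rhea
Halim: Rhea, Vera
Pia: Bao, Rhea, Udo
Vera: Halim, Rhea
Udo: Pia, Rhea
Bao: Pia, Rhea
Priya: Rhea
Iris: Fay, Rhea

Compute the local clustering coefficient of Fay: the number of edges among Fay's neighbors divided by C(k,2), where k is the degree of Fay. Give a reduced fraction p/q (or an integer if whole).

Fay's neighbors: Iris and Rhea (k = 2).
Possible neighbor pairs: C(2,2) = 1. Edges among them: Iris–Rhea → e = 1.
Clustering(Fay) = 1/1.

1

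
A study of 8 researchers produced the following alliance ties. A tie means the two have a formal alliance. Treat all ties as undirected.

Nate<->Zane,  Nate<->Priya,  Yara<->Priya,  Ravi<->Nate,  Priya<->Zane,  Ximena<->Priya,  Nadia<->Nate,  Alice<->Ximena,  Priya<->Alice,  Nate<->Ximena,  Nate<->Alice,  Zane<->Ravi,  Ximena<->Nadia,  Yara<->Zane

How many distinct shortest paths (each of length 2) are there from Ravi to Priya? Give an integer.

2

The shortest distance is 2. The length-2 paths are: Ravi–Zane–Priya; Ravi–Nate–Priya.
That gives 2 distinct shortest paths.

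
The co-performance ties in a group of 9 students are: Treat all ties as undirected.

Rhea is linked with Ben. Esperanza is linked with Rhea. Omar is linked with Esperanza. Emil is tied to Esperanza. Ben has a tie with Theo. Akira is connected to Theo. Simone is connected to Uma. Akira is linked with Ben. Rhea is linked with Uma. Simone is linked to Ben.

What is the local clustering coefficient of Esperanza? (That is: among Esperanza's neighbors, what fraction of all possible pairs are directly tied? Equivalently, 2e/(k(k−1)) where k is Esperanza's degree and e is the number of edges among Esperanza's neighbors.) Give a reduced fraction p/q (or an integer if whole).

Esperanza's neighbors: Emil, Omar, and Rhea (k = 3).
Possible neighbor pairs: C(3,2) = 3. Edges among them: none → e = 0.
Clustering(Esperanza) = 0/3 = 0.

0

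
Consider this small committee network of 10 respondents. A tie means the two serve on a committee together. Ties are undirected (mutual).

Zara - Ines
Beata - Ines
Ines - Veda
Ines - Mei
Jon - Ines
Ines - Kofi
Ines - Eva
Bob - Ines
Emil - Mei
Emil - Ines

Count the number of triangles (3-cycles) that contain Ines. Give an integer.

Ines's neighbors: Beata, Bob, Emil, Eva, Jon, Kofi, Mei, Veda, and Zara.
Neighbor pairs that are themselves tied: Ines–Emil–Mei. Each forms one triangle with Ines, for 1 in total.

1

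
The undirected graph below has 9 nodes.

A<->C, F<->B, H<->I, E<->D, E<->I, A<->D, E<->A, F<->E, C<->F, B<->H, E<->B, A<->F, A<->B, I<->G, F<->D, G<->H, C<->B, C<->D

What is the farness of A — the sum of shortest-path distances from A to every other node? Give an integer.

Distances from A: B:1, C:1, D:1, E:1, F:1, G:3, H:2, I:2.
Sum = 1 + 1 + 1 + 1 + 1 + 3 + 2 + 2 = 12.

12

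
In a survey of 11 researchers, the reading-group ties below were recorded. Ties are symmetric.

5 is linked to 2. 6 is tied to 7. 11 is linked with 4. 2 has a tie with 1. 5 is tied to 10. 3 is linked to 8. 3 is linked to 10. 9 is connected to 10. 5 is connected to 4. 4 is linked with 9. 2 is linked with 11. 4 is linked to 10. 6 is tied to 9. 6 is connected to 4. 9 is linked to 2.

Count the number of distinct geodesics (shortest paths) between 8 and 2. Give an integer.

The shortest distance is 4. The length-4 paths are: 8–3–10–9–2; 8–3–10–5–2.
That gives 2 distinct shortest paths.

2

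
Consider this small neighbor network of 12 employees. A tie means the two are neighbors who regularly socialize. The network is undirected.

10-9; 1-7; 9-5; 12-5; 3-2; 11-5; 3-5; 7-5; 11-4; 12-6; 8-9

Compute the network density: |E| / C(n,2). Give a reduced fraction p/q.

There are 11 edges and 12 nodes, so the maximum possible is C(12,2) = 66.
Density = 11/66 = 1/6.

1/6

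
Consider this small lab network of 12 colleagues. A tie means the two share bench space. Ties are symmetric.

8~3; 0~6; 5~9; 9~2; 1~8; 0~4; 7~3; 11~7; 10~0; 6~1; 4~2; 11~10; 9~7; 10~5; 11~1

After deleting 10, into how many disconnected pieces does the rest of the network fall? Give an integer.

1

10's neighbors (0, 5, and 11) remain reachable from one another through other ties, so the rest of the network stays in one piece.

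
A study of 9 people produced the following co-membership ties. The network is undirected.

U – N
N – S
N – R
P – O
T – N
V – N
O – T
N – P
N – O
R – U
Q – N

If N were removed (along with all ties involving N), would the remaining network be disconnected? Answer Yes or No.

Removing N leaves {S} with no path to {O, P, and T}, so the network splits into 5 components. N is a cut vertex.

Yes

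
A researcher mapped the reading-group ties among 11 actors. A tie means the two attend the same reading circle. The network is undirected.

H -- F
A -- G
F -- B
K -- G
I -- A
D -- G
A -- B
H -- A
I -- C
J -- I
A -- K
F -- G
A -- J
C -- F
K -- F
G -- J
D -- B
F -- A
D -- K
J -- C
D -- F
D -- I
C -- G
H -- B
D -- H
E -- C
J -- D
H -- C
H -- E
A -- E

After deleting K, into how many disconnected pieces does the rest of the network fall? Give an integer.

K's neighbors (A, D, F, and G) remain reachable from one another through other ties, so the rest of the network stays in one piece.

1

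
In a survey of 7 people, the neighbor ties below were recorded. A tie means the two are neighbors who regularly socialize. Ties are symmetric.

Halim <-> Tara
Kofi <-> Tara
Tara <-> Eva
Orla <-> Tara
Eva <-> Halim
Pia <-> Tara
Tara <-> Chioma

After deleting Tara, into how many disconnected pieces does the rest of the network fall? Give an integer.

5

Without Tara, the remaining ties split the others into: {Chioma}; {Orla}; {Kofi}; {Eva, Halim}; {Pia}.
That's 5 separate components.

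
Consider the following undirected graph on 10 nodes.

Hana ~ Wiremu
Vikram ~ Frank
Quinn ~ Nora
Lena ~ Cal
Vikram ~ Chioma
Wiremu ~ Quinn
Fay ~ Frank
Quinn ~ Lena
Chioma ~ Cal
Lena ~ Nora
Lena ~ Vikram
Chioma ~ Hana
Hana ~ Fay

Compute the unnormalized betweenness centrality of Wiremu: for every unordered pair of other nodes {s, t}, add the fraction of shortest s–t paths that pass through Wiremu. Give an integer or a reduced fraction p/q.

Pairs whose geodesics pass through Wiremu — Hana–Lena: 1/3; Hana–Nora: 1; Hana–Quinn: 1; Fay–Nora: 1/2; Fay–Quinn: 1; Chioma–Quinn: 1/3.
All other pairs contribute 0.
Summing the contributions gives betweenness(Wiremu) = 25/6.

25/6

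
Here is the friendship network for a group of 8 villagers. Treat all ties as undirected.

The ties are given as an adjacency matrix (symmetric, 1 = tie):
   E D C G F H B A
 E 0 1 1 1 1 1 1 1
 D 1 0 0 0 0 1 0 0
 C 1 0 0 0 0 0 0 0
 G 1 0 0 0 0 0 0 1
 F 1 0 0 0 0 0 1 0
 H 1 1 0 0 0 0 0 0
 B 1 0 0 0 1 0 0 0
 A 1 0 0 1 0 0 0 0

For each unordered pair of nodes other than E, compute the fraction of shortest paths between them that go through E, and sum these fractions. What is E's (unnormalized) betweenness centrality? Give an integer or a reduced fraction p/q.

Pairs whose geodesics pass through E — D–C: 1; D–G: 1; D–F: 1; D–B: 1; D–A: 1; C–G: 1; C–F: 1; C–H: 1; C–B: 1; C–A: 1; G–F: 1; G–H: 1; G–B: 1; F–H: 1 … (+4 more pairs).
All other pairs contribute 0.
Summing the contributions gives betweenness(E) = 18.

18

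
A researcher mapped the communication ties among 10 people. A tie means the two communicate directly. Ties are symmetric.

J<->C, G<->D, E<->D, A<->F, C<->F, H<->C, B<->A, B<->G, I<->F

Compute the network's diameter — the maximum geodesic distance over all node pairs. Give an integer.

7

Eccentricity of each node (its greatest distance to any other): A:4, B:4, C:6, D:6, E:7, F:5, G:5, H:7, I:6, J:7.
The maximum eccentricity is 7, realized for instance by the pair H–E via H – C – F – A – B – G – D – E. So the diameter is 7.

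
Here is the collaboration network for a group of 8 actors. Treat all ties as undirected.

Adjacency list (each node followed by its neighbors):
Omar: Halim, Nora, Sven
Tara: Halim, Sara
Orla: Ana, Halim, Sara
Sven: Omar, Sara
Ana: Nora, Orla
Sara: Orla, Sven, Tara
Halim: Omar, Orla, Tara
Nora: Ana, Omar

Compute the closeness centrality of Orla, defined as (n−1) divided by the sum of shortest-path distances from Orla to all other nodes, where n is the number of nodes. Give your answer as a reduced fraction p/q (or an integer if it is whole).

Distances from Orla: Ana:1, Halim:1, Nora:2, Omar:2, Sara:1, Sven:2, Tara:2. Sum = 11.
n = 8, so closeness = 7/11.

7/11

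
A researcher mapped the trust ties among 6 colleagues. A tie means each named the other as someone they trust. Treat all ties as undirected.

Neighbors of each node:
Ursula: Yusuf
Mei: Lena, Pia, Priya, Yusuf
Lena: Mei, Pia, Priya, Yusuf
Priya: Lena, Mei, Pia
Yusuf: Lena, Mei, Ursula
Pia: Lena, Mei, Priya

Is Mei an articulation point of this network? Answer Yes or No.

No

Even without Mei, every remaining node can still reach every other (the residual graph is connected), so Mei is not a cut vertex.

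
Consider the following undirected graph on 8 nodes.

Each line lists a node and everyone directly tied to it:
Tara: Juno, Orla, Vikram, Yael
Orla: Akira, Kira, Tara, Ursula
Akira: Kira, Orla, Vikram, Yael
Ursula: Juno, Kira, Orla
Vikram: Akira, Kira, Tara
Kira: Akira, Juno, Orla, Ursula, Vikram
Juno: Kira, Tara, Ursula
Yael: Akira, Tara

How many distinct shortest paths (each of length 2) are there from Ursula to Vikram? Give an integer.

1

The shortest distance is 2, and the only length-2 path is Ursula–Kira–Vikram. So there is exactly 1 shortest path.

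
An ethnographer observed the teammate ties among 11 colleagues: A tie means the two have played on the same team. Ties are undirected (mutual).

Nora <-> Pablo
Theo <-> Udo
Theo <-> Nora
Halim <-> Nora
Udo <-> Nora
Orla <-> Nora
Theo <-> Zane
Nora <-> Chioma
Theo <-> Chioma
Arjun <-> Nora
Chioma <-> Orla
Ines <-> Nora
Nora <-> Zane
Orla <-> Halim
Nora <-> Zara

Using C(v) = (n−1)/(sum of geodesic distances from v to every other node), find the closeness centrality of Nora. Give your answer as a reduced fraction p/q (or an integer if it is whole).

Distances from Nora: Arjun:1, Chioma:1, Halim:1, Ines:1, Orla:1, Pablo:1, Theo:1, Udo:1, Zane:1, Zara:1. Sum = 10.
n = 11, so closeness = 10/10 = 1.

1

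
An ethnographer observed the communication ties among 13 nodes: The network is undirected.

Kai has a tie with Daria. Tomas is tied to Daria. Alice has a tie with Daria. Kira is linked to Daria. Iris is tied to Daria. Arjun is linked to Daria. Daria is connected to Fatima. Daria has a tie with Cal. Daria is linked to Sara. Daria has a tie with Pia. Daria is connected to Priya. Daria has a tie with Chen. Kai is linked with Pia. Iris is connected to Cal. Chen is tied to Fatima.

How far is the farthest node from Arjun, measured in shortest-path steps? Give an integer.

2

Distances from Arjun: Alice:2, Cal:2, Chen:2, Daria:1, Fatima:2, Iris:2, Kai:2, Kira:2, Pia:2, Priya:2, Sara:2, Tomas:2.
The largest is 2 (to Iris, Tomas, Sara, Pia, Kai, Fatima, Kira, Alice, Cal, Priya, and Chen), so the eccentricity of Arjun is 2.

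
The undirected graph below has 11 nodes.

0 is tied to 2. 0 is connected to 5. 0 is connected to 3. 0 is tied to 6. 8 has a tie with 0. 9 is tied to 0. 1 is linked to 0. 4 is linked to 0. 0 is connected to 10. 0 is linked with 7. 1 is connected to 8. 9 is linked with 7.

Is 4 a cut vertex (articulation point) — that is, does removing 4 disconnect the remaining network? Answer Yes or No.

No

Even without 4, every remaining node can still reach every other (the residual graph is connected), so 4 is not a cut vertex.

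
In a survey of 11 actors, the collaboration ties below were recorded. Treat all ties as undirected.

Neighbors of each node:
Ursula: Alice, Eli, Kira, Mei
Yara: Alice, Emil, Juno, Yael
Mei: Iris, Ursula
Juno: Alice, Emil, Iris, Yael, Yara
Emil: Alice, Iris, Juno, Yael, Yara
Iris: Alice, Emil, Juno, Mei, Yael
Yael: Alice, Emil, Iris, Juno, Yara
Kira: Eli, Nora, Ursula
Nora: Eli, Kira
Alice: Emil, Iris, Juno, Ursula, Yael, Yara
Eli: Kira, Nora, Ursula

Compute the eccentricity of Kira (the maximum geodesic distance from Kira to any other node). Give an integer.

3

Distances from Kira: Alice:2, Eli:1, Emil:3, Iris:3, Juno:3, Mei:2, Nora:1, Ursula:1, Yael:3, Yara:3.
The largest is 3 (to Iris, Yara, Emil, Yael, and Juno), so the eccentricity of Kira is 3.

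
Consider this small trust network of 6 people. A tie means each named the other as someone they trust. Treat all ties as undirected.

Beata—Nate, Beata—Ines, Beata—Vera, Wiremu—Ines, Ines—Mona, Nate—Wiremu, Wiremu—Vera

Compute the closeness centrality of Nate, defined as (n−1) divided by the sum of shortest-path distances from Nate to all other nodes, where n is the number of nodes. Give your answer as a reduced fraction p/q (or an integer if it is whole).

5/9

Distances from Nate: Beata:1, Ines:2, Mona:3, Vera:2, Wiremu:1. Sum = 9.
n = 6, so closeness = 5/9.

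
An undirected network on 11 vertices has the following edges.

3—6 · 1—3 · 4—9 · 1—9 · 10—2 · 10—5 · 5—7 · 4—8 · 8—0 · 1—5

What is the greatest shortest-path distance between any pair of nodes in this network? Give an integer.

7

Eccentricity of each node (its greatest distance to any other): 0:7, 1:4, 2:7, 3:5, 4:5, 5:5, 6:6, 7:6, 8:6, 9:4, 10:6.
The maximum eccentricity is 7, realized for instance by the pair 0–2 via 0 – 8 – 4 – 9 – 1 – 5 – 10 – 2. So the diameter is 7.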